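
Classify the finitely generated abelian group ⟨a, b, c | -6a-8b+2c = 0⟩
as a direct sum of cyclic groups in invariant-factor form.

rank_ℚ(R)=1; free=3−1=2
SNF(R) diag = [2] → torsion [2]

Answer: M ≅ ℤ^2 ⊕ ℤ/2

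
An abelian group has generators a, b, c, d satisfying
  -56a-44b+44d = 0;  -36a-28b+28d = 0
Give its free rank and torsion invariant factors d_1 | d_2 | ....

rank_ℚ(R)=2; free=4−2=2
SNF(R) diag = [4, 4] → torsion [4, 4]

Answer: M ≅ ℤ^2 ⊕ ℤ/4 ⊕ ℤ/4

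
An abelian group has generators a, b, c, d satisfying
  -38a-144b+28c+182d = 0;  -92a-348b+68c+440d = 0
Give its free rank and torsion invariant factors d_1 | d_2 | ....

rank_ℚ(R)=2; free=4−2=2
SNF(R) diag = [2, 4] → torsion [2, 4]

Answer: M ≅ ℤ^2 ⊕ ℤ/2 ⊕ ℤ/4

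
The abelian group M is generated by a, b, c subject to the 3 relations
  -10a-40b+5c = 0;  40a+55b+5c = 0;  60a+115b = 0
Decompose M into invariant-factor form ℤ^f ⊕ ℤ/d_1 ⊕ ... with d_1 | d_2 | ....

Answer: M ≅ ℤ/5 ⊕ ℤ/5 ⊕ ℤ/10

Derivation:
rank_ℚ(R)=3; free=3−3=0
SNF(R) diag = [5, 5, 10] → torsion [5, 5, 10]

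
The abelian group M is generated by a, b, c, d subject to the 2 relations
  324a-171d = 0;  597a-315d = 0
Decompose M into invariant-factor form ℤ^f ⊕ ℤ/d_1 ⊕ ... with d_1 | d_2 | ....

rank_ℚ(R)=2; free=4−2=2
SNF(R) diag = [3, 9] → torsion [3, 9]

Answer: M ≅ ℤ^2 ⊕ ℤ/3 ⊕ ℤ/9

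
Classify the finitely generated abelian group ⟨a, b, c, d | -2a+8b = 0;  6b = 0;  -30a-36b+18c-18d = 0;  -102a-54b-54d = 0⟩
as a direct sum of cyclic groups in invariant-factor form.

Answer: M ≅ ℤ/2 ⊕ ℤ/6 ⊕ ℤ/18 ⊕ ℤ/54

Derivation:
rank_ℚ(R)=4; free=4−4=0
SNF(R) diag = [2, 6, 18, 54] → torsion [2, 6, 18, 54]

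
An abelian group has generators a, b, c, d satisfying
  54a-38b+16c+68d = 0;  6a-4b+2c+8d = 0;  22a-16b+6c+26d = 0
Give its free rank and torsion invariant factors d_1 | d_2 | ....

Answer: M ≅ ℤ^1 ⊕ ℤ/2 ⊕ ℤ/2 ⊕ ℤ/2

Derivation:
rank_ℚ(R)=3; free=4−3=1
SNF(R) diag = [2, 2, 2] → torsion [2, 2, 2]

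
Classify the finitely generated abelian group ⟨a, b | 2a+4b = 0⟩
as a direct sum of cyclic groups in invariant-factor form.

rank_ℚ(R)=1; free=2−1=1
SNF(R) diag = [2] → torsion [2]

Answer: M ≅ ℤ^1 ⊕ ℤ/2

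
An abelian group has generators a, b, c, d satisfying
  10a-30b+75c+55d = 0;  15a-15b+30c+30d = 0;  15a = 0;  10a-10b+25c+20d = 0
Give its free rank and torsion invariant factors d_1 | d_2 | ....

rank_ℚ(R)=4; free=4−4=0
SNF(R) diag = [5, 5, 15, 15] → torsion [5, 5, 15, 15]

Answer: M ≅ ℤ/5 ⊕ ℤ/5 ⊕ ℤ/15 ⊕ ℤ/15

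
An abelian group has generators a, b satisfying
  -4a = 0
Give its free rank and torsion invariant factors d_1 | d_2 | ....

Answer: M ≅ ℤ^1 ⊕ ℤ/4

Derivation:
rank_ℚ(R)=1; free=2−1=1
SNF(R) diag = [4] → torsion [4]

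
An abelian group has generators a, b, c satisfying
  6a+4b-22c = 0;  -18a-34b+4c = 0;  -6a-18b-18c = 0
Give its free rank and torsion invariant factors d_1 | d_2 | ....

rank_ℚ(R)=3; free=3−3=0
SNF(R) diag = [2, 6, 6] → torsion [2, 6, 6]

Answer: M ≅ ℤ/2 ⊕ ℤ/6 ⊕ ℤ/6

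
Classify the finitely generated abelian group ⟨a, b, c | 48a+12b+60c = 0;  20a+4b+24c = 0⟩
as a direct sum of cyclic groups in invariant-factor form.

rank_ℚ(R)=2; free=3−2=1
SNF(R) diag = [4, 12] → torsion [4, 12]

Answer: M ≅ ℤ^1 ⊕ ℤ/4 ⊕ ℤ/12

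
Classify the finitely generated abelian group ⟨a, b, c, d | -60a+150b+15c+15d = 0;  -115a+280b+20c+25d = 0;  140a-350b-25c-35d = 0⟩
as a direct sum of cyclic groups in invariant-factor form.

rank_ℚ(R)=3; free=4−3=1
SNF(R) diag = [5, 15, 30] → torsion [5, 15, 30]

Answer: M ≅ ℤ^1 ⊕ ℤ/5 ⊕ ℤ/15 ⊕ ℤ/30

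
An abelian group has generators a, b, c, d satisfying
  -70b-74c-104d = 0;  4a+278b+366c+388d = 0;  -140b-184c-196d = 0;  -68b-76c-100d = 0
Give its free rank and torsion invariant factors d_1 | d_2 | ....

rank_ℚ(R)=4; free=4−4=0
SNF(R) diag = [2, 4, 12, 36] → torsion [2, 4, 12, 36]

Answer: M ≅ ℤ/2 ⊕ ℤ/4 ⊕ ℤ/12 ⊕ ℤ/36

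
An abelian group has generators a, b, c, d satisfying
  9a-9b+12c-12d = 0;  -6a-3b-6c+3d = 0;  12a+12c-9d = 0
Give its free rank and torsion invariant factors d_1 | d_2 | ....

rank_ℚ(R)=3; free=4−3=1
SNF(R) diag = [3, 3, 3] → torsion [3, 3, 3]

Answer: M ≅ ℤ^1 ⊕ ℤ/3 ⊕ ℤ/3 ⊕ ℤ/3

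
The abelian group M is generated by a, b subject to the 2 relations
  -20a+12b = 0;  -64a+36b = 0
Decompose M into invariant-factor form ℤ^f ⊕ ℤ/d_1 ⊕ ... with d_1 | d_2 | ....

Answer: M ≅ ℤ/4 ⊕ ℤ/12

Derivation:
rank_ℚ(R)=2; free=2−2=0
SNF(R) diag = [4, 12] → torsion [4, 12]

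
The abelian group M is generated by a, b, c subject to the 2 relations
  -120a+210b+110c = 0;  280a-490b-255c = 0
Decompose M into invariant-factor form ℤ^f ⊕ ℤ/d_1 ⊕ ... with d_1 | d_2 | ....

rank_ℚ(R)=2; free=3−2=1
SNF(R) diag = [5, 10] → torsion [5, 10]

Answer: M ≅ ℤ^1 ⊕ ℤ/5 ⊕ ℤ/10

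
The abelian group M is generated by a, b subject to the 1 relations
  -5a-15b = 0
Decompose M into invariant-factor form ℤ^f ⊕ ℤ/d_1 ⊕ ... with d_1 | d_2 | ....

Answer: M ≅ ℤ^1 ⊕ ℤ/5

Derivation:
rank_ℚ(R)=1; free=2−1=1
SNF(R) diag = [5] → torsion [5]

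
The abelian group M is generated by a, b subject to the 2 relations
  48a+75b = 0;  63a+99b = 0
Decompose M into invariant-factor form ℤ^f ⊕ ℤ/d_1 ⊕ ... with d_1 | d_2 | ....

Answer: M ≅ ℤ/3 ⊕ ℤ/9

Derivation:
rank_ℚ(R)=2; free=2−2=0
SNF(R) diag = [3, 9] → torsion [3, 9]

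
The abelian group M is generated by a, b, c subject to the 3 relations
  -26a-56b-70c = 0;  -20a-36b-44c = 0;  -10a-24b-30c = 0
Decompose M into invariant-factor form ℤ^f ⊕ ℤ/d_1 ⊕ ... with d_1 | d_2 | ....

rank_ℚ(R)=3; free=3−3=0
SNF(R) diag = [2, 4, 8] → torsion [2, 4, 8]

Answer: M ≅ ℤ/2 ⊕ ℤ/4 ⊕ ℤ/8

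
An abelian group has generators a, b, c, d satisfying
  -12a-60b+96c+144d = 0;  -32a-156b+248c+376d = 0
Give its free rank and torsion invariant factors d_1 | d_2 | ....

Answer: M ≅ ℤ^2 ⊕ ℤ/4 ⊕ ℤ/12

Derivation:
rank_ℚ(R)=2; free=4−2=2
SNF(R) diag = [4, 12] → torsion [4, 12]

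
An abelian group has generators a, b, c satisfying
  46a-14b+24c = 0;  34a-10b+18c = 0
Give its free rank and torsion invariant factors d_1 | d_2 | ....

Answer: M ≅ ℤ^1 ⊕ ℤ/2 ⊕ ℤ/2

Derivation:
rank_ℚ(R)=2; free=3−2=1
SNF(R) diag = [2, 2] → torsion [2, 2]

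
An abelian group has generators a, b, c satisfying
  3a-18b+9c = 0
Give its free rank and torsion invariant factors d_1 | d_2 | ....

Answer: M ≅ ℤ^2 ⊕ ℤ/3

Derivation:
rank_ℚ(R)=1; free=3−1=2
SNF(R) diag = [3] → torsion [3]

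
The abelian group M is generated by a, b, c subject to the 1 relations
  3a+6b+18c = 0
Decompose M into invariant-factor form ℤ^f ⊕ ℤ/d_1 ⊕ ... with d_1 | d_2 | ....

Answer: M ≅ ℤ^2 ⊕ ℤ/3

Derivation:
rank_ℚ(R)=1; free=3−1=2
SNF(R) diag = [3] → torsion [3]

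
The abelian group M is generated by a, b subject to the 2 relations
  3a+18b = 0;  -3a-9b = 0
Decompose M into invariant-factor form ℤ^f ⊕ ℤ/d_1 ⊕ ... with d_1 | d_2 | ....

Answer: M ≅ ℤ/3 ⊕ ℤ/9

Derivation:
rank_ℚ(R)=2; free=2−2=0
SNF(R) diag = [3, 9] → torsion [3, 9]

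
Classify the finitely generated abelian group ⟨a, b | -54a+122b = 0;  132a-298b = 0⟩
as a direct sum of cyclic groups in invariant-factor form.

Answer: M ≅ ℤ/2 ⊕ ℤ/6

Derivation:
rank_ℚ(R)=2; free=2−2=0
SNF(R) diag = [2, 6] → torsion [2, 6]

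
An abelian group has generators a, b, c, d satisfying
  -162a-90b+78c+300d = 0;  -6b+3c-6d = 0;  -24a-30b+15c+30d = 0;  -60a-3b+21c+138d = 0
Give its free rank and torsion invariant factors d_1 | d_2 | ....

Answer: M ≅ ℤ/3 ⊕ ℤ/3 ⊕ ℤ/6 ⊕ ℤ/12

Derivation:
rank_ℚ(R)=4; free=4−4=0
SNF(R) diag = [3, 3, 6, 12] → torsion [3, 3, 6, 12]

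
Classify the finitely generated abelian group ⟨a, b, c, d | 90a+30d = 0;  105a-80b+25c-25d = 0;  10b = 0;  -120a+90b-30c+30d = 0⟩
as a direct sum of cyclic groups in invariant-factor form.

Answer: M ≅ ℤ/5 ⊕ ℤ/10 ⊕ ℤ/30 ⊕ ℤ/30

Derivation:
rank_ℚ(R)=4; free=4−4=0
SNF(R) diag = [5, 10, 30, 30] → torsion [5, 10, 30, 30]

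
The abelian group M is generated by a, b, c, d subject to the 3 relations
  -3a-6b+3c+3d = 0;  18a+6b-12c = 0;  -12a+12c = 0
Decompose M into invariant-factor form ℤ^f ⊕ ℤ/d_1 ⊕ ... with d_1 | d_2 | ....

rank_ℚ(R)=3; free=4−3=1
SNF(R) diag = [3, 6, 12] → torsion [3, 6, 12]

Answer: M ≅ ℤ^1 ⊕ ℤ/3 ⊕ ℤ/6 ⊕ ℤ/12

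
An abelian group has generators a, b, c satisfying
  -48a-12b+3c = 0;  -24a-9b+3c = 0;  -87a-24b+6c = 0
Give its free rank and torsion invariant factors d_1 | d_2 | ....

Answer: M ≅ ℤ/3 ⊕ ℤ/3 ⊕ ℤ/9

Derivation:
rank_ℚ(R)=3; free=3−3=0
SNF(R) diag = [3, 3, 9] → torsion [3, 3, 9]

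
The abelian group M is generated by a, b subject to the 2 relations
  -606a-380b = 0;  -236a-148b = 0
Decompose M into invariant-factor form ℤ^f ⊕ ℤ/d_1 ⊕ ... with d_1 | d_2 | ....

Answer: M ≅ ℤ/2 ⊕ ℤ/4

Derivation:
rank_ℚ(R)=2; free=2−2=0
SNF(R) diag = [2, 4] → torsion [2, 4]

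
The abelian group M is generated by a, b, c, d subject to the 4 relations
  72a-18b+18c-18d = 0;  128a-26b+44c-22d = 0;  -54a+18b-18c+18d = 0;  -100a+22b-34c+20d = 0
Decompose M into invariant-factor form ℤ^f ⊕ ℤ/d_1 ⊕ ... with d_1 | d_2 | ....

rank_ℚ(R)=4; free=4−4=0
SNF(R) diag = [2, 6, 18, 18] → torsion [2, 6, 18, 18]

Answer: M ≅ ℤ/2 ⊕ ℤ/6 ⊕ ℤ/18 ⊕ ℤ/18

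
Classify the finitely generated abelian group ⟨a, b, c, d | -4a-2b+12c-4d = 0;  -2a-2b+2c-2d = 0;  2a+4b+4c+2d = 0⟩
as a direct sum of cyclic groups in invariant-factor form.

Answer: M ≅ ℤ^1 ⊕ ℤ/2 ⊕ ℤ/2 ⊕ ℤ/2

Derivation:
rank_ℚ(R)=3; free=4−3=1
SNF(R) diag = [2, 2, 2] → torsion [2, 2, 2]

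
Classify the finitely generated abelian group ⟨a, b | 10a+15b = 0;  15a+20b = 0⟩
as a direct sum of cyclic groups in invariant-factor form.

rank_ℚ(R)=2; free=2−2=0
SNF(R) diag = [5, 5] → torsion [5, 5]

Answer: M ≅ ℤ/5 ⊕ ℤ/5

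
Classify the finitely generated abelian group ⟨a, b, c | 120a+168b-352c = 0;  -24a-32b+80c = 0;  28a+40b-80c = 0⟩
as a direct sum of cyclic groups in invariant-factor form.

rank_ℚ(R)=3; free=3−3=0
SNF(R) diag = [4, 8, 16] → torsion [4, 8, 16]

Answer: M ≅ ℤ/4 ⊕ ℤ/8 ⊕ ℤ/16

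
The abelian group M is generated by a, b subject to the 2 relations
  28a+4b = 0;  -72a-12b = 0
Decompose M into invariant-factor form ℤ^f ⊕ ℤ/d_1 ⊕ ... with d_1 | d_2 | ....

rank_ℚ(R)=2; free=2−2=0
SNF(R) diag = [4, 12] → torsion [4, 12]

Answer: M ≅ ℤ/4 ⊕ ℤ/12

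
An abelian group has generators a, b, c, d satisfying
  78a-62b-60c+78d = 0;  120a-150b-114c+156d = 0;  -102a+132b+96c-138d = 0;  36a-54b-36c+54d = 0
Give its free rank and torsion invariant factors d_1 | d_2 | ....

rank_ℚ(R)=4; free=4−4=0
SNF(R) diag = [2, 6, 18, 18] → torsion [2, 6, 18, 18]

Answer: M ≅ ℤ/2 ⊕ ℤ/6 ⊕ ℤ/18 ⊕ ℤ/18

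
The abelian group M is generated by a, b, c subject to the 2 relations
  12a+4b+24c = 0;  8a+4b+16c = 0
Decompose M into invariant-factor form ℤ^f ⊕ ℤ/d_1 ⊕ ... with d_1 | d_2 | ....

rank_ℚ(R)=2; free=3−2=1
SNF(R) diag = [4, 4] → torsion [4, 4]

Answer: M ≅ ℤ^1 ⊕ ℤ/4 ⊕ ℤ/4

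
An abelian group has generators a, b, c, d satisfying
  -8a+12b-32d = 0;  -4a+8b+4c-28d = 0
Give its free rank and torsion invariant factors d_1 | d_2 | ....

rank_ℚ(R)=2; free=4−2=2
SNF(R) diag = [4, 4] → torsion [4, 4]

Answer: M ≅ ℤ^2 ⊕ ℤ/4 ⊕ ℤ/4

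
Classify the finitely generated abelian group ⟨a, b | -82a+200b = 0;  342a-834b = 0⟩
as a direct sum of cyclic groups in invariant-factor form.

rank_ℚ(R)=2; free=2−2=0
SNF(R) diag = [2, 6] → torsion [2, 6]

Answer: M ≅ ℤ/2 ⊕ ℤ/6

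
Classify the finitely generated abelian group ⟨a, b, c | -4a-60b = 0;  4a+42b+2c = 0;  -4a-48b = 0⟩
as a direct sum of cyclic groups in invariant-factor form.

Answer: M ≅ ℤ/2 ⊕ ℤ/4 ⊕ ℤ/12

Derivation:
rank_ℚ(R)=3; free=3−3=0
SNF(R) diag = [2, 4, 12] → torsion [2, 4, 12]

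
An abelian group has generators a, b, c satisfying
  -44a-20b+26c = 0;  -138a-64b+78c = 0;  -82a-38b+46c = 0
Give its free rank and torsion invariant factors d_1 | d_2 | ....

Answer: M ≅ ℤ/2 ⊕ ℤ/2 ⊕ ℤ/6

Derivation:
rank_ℚ(R)=3; free=3−3=0
SNF(R) diag = [2, 2, 6] → torsion [2, 2, 6]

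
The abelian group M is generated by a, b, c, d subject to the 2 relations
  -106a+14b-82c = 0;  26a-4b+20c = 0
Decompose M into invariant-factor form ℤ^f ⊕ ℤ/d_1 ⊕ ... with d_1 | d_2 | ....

Answer: M ≅ ℤ^2 ⊕ ℤ/2 ⊕ ℤ/6

Derivation:
rank_ℚ(R)=2; free=4−2=2
SNF(R) diag = [2, 6] → torsion [2, 6]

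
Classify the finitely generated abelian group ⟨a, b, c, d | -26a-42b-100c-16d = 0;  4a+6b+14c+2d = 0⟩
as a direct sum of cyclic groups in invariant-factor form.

rank_ℚ(R)=2; free=4−2=2
SNF(R) diag = [2, 6] → torsion [2, 6]

Answer: M ≅ ℤ^2 ⊕ ℤ/2 ⊕ ℤ/6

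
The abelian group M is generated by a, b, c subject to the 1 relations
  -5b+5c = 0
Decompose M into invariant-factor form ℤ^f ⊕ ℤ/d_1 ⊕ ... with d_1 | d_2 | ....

Answer: M ≅ ℤ^2 ⊕ ℤ/5

Derivation:
rank_ℚ(R)=1; free=3−1=2
SNF(R) diag = [5] → torsion [5]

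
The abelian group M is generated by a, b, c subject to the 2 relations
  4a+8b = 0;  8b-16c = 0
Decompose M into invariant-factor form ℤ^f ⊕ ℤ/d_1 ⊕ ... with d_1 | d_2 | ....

rank_ℚ(R)=2; free=3−2=1
SNF(R) diag = [4, 8] → torsion [4, 8]

Answer: M ≅ ℤ^1 ⊕ ℤ/4 ⊕ ℤ/8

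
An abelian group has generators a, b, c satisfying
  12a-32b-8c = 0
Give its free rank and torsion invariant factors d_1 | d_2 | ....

Answer: M ≅ ℤ^2 ⊕ ℤ/4

Derivation:
rank_ℚ(R)=1; free=3−1=2
SNF(R) diag = [4] → torsion [4]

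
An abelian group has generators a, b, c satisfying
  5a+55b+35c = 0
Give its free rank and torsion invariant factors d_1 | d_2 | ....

Answer: M ≅ ℤ^2 ⊕ ℤ/5

Derivation:
rank_ℚ(R)=1; free=3−1=2
SNF(R) diag = [5] → torsion [5]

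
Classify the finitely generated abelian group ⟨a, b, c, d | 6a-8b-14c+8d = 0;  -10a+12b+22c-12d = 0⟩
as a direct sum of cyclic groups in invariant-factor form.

rank_ℚ(R)=2; free=4−2=2
SNF(R) diag = [2, 4] → torsion [2, 4]

Answer: M ≅ ℤ^2 ⊕ ℤ/2 ⊕ ℤ/4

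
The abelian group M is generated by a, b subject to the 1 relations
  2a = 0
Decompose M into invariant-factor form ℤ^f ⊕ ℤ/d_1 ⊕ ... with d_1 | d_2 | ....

rank_ℚ(R)=1; free=2−1=1
SNF(R) diag = [2] → torsion [2]

Answer: M ≅ ℤ^1 ⊕ ℤ/2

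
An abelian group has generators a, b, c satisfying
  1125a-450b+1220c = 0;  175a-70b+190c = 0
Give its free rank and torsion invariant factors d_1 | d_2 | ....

rank_ℚ(R)=2; free=3−2=1
SNF(R) diag = [5, 10] → torsion [5, 10]

Answer: M ≅ ℤ^1 ⊕ ℤ/5 ⊕ ℤ/10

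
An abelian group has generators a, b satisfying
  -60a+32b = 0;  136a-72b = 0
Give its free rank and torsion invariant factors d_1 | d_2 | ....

rank_ℚ(R)=2; free=2−2=0
SNF(R) diag = [4, 8] → torsion [4, 8]

Answer: M ≅ ℤ/4 ⊕ ℤ/8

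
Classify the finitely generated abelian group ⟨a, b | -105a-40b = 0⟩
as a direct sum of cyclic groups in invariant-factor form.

rank_ℚ(R)=1; free=2−1=1
SNF(R) diag = [5] → torsion [5]

Answer: M ≅ ℤ^1 ⊕ ℤ/5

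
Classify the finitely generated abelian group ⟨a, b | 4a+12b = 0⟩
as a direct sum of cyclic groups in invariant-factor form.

rank_ℚ(R)=1; free=2−1=1
SNF(R) diag = [4] → torsion [4]

Answer: M ≅ ℤ^1 ⊕ ℤ/4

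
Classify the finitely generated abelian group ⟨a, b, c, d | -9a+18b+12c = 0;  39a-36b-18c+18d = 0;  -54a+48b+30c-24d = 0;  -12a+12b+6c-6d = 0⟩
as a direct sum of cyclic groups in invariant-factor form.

Answer: M ≅ ℤ/3 ⊕ ℤ/6 ⊕ ℤ/6 ⊕ ℤ/18

Derivation:
rank_ℚ(R)=4; free=4−4=0
SNF(R) diag = [3, 6, 6, 18] → torsion [3, 6, 6, 18]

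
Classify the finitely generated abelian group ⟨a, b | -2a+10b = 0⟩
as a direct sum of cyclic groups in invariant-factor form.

rank_ℚ(R)=1; free=2−1=1
SNF(R) diag = [2] → torsion [2]

Answer: M ≅ ℤ^1 ⊕ ℤ/2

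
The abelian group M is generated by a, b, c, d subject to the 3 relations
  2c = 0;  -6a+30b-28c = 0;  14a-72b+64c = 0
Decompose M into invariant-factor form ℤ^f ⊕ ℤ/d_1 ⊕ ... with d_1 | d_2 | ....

Answer: M ≅ ℤ^1 ⊕ ℤ/2 ⊕ ℤ/2 ⊕ ℤ/6

Derivation:
rank_ℚ(R)=3; free=4−3=1
SNF(R) diag = [2, 2, 6] → torsion [2, 2, 6]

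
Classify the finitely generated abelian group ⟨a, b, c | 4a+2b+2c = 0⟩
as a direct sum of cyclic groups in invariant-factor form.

rank_ℚ(R)=1; free=3−1=2
SNF(R) diag = [2] → torsion [2]

Answer: M ≅ ℤ^2 ⊕ ℤ/2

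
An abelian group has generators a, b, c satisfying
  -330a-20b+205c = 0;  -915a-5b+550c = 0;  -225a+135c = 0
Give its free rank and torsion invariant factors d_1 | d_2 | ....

Answer: M ≅ ℤ/5 ⊕ ℤ/15 ⊕ ℤ/45

Derivation:
rank_ℚ(R)=3; free=3−3=0
SNF(R) diag = [5, 15, 45] → torsion [5, 15, 45]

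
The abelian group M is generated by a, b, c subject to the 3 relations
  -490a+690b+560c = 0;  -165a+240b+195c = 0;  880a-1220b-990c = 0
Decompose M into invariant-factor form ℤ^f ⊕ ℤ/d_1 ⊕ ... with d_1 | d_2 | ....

rank_ℚ(R)=3; free=3−3=0
SNF(R) diag = [5, 10, 30] → torsion [5, 10, 30]

Answer: M ≅ ℤ/5 ⊕ ℤ/10 ⊕ ℤ/30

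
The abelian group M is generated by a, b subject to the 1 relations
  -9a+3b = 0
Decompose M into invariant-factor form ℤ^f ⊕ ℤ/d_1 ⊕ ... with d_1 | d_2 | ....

Answer: M ≅ ℤ^1 ⊕ ℤ/3

Derivation:
rank_ℚ(R)=1; free=2−1=1
SNF(R) diag = [3] → torsion [3]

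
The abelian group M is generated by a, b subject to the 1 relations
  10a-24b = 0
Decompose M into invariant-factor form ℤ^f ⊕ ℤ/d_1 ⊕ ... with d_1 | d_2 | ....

Answer: M ≅ ℤ^1 ⊕ ℤ/2

Derivation:
rank_ℚ(R)=1; free=2−1=1
SNF(R) diag = [2] → torsion [2]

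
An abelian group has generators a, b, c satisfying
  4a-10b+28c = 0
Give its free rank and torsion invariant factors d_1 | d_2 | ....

Answer: M ≅ ℤ^2 ⊕ ℤ/2

Derivation:
rank_ℚ(R)=1; free=3−1=2
SNF(R) diag = [2] → torsion [2]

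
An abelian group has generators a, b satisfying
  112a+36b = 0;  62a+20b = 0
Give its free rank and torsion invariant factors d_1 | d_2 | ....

rank_ℚ(R)=2; free=2−2=0
SNF(R) diag = [2, 4] → torsion [2, 4]

Answer: M ≅ ℤ/2 ⊕ ℤ/4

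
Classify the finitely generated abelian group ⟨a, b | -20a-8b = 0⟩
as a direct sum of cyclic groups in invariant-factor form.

rank_ℚ(R)=1; free=2−1=1
SNF(R) diag = [4] → torsion [4]

Answer: M ≅ ℤ^1 ⊕ ℤ/4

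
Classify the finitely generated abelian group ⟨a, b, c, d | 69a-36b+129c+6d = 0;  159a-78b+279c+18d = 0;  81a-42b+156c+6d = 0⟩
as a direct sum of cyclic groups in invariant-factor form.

Answer: M ≅ ℤ^1 ⊕ ℤ/3 ⊕ ℤ/3 ⊕ ℤ/6

Derivation:
rank_ℚ(R)=3; free=4−3=1
SNF(R) diag = [3, 3, 6] → torsion [3, 3, 6]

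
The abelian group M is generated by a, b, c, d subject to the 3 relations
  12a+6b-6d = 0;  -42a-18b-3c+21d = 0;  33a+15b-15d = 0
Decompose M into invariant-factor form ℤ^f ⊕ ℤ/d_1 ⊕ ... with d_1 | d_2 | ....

rank_ℚ(R)=3; free=4−3=1
SNF(R) diag = [3, 3, 6] → torsion [3, 3, 6]

Answer: M ≅ ℤ^1 ⊕ ℤ/3 ⊕ ℤ/3 ⊕ ℤ/6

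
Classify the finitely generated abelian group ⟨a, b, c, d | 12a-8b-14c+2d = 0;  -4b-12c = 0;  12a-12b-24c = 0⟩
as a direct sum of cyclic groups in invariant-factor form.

Answer: M ≅ ℤ^1 ⊕ ℤ/2 ⊕ ℤ/4 ⊕ ℤ/12

Derivation:
rank_ℚ(R)=3; free=4−3=1
SNF(R) diag = [2, 4, 12] → torsion [2, 4, 12]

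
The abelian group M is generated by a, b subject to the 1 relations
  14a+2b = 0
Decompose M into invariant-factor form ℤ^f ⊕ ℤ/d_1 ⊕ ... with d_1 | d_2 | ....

rank_ℚ(R)=1; free=2−1=1
SNF(R) diag = [2] → torsion [2]

Answer: M ≅ ℤ^1 ⊕ ℤ/2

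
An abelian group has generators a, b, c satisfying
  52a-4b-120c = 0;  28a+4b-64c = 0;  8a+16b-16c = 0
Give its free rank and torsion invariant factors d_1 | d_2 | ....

Answer: M ≅ ℤ/4 ⊕ ℤ/8 ⊕ ℤ/8

Derivation:
rank_ℚ(R)=3; free=3−3=0
SNF(R) diag = [4, 8, 8] → torsion [4, 8, 8]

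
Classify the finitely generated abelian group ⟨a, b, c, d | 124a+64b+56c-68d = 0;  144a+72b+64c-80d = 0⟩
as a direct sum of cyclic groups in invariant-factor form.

Answer: M ≅ ℤ^2 ⊕ ℤ/4 ⊕ ℤ/8

Derivation:
rank_ℚ(R)=2; free=4−2=2
SNF(R) diag = [4, 8] → torsion [4, 8]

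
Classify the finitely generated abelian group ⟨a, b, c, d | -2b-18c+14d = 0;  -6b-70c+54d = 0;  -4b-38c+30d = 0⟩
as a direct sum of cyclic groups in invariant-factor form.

Answer: M ≅ ℤ^1 ⊕ ℤ/2 ⊕ ℤ/2 ⊕ ℤ/4

Derivation:
rank_ℚ(R)=3; free=4−3=1
SNF(R) diag = [2, 2, 4] → torsion [2, 2, 4]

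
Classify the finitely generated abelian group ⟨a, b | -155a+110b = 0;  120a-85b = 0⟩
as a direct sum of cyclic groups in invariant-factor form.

rank_ℚ(R)=2; free=2−2=0
SNF(R) diag = [5, 5] → torsion [5, 5]

Answer: M ≅ ℤ/5 ⊕ ℤ/5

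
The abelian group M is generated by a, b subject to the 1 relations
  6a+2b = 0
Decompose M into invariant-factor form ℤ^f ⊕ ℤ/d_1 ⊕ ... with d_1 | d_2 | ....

Answer: M ≅ ℤ^1 ⊕ ℤ/2

Derivation:
rank_ℚ(R)=1; free=2−1=1
SNF(R) diag = [2] → torsion [2]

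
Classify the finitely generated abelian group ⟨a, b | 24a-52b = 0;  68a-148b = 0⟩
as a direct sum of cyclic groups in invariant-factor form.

rank_ℚ(R)=2; free=2−2=0
SNF(R) diag = [4, 4] → torsion [4, 4]

Answer: M ≅ ℤ/4 ⊕ ℤ/4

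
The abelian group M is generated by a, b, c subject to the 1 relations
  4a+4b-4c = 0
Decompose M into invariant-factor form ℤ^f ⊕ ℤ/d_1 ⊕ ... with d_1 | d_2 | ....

Answer: M ≅ ℤ^2 ⊕ ℤ/4

Derivation:
rank_ℚ(R)=1; free=3−1=2
SNF(R) diag = [4] → torsion [4]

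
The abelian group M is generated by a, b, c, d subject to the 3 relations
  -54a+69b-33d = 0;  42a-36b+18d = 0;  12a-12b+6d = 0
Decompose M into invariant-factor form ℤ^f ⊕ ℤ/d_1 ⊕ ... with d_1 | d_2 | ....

Answer: M ≅ ℤ^1 ⊕ ℤ/3 ⊕ ℤ/6 ⊕ ℤ/6

Derivation:
rank_ℚ(R)=3; free=4−3=1
SNF(R) diag = [3, 6, 6] → torsion [3, 6, 6]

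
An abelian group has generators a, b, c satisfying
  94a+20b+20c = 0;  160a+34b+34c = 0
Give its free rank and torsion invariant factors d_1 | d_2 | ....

rank_ℚ(R)=2; free=3−2=1
SNF(R) diag = [2, 2] → torsion [2, 2]

Answer: M ≅ ℤ^1 ⊕ ℤ/2 ⊕ ℤ/2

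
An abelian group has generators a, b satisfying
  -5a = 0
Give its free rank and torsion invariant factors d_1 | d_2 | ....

Answer: M ≅ ℤ^1 ⊕ ℤ/5

Derivation:
rank_ℚ(R)=1; free=2−1=1
SNF(R) diag = [5] → torsion [5]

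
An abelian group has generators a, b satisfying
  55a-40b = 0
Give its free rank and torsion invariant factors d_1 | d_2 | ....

Answer: M ≅ ℤ^1 ⊕ ℤ/5

Derivation:
rank_ℚ(R)=1; free=2−1=1
SNF(R) diag = [5] → torsion [5]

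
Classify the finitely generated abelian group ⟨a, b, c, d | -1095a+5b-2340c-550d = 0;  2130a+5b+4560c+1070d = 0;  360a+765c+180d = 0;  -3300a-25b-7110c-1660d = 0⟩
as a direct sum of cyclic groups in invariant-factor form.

Answer: M ≅ ℤ/5 ⊕ ℤ/15 ⊕ ℤ/45 ⊕ ℤ/90

Derivation:
rank_ℚ(R)=4; free=4−4=0
SNF(R) diag = [5, 15, 45, 90] → torsion [5, 15, 45, 90]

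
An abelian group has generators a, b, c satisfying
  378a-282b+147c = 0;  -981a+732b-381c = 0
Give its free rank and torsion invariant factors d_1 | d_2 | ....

Answer: M ≅ ℤ^1 ⊕ ℤ/3 ⊕ ℤ/9

Derivation:
rank_ℚ(R)=2; free=3−2=1
SNF(R) diag = [3, 9] → torsion [3, 9]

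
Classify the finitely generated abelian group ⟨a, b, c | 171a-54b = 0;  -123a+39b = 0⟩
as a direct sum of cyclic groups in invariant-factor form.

Answer: M ≅ ℤ^1 ⊕ ℤ/3 ⊕ ℤ/9

Derivation:
rank_ℚ(R)=2; free=3−2=1
SNF(R) diag = [3, 9] → torsion [3, 9]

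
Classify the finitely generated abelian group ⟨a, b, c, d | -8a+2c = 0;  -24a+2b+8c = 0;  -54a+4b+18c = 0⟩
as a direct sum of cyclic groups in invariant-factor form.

Answer: M ≅ ℤ^1 ⊕ ℤ/2 ⊕ ℤ/2 ⊕ ℤ/2

Derivation:
rank_ℚ(R)=3; free=4−3=1
SNF(R) diag = [2, 2, 2] → torsion [2, 2, 2]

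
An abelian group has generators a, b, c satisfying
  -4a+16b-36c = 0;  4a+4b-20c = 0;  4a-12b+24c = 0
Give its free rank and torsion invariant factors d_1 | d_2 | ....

rank_ℚ(R)=3; free=3−3=0
SNF(R) diag = [4, 4, 4] → torsion [4, 4, 4]

Answer: M ≅ ℤ/4 ⊕ ℤ/4 ⊕ ℤ/4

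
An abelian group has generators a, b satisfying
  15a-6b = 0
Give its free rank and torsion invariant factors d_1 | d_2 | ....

Answer: M ≅ ℤ^1 ⊕ ℤ/3

Derivation:
rank_ℚ(R)=1; free=2−1=1
SNF(R) diag = [3] → torsion [3]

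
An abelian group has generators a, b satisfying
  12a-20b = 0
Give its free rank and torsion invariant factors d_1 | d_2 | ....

rank_ℚ(R)=1; free=2−1=1
SNF(R) diag = [4] → torsion [4]

Answer: M ≅ ℤ^1 ⊕ ℤ/4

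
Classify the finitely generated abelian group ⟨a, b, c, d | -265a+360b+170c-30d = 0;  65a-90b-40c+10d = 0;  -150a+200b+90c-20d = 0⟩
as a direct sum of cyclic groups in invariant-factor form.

Answer: M ≅ ℤ^1 ⊕ ℤ/5 ⊕ ℤ/10 ⊕ ℤ/10

Derivation:
rank_ℚ(R)=3; free=4−3=1
SNF(R) diag = [5, 10, 10] → torsion [5, 10, 10]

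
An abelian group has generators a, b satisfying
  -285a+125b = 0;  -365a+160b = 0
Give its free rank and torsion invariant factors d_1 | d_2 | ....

rank_ℚ(R)=2; free=2−2=0
SNF(R) diag = [5, 5] → torsion [5, 5]

Answer: M ≅ ℤ/5 ⊕ ℤ/5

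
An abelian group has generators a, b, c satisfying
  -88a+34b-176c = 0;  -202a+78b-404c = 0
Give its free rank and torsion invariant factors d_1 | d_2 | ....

rank_ℚ(R)=2; free=3−2=1
SNF(R) diag = [2, 2] → torsion [2, 2]

Answer: M ≅ ℤ^1 ⊕ ℤ/2 ⊕ ℤ/2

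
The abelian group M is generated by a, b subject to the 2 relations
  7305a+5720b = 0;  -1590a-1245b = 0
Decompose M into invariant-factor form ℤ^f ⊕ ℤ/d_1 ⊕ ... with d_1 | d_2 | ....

rank_ℚ(R)=2; free=2−2=0
SNF(R) diag = [5, 15] → torsion [5, 15]

Answer: M ≅ ℤ/5 ⊕ ℤ/15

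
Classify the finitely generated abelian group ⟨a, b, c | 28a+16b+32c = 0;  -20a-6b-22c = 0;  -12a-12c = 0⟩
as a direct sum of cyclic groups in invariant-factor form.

Answer: M ≅ ℤ/2 ⊕ ℤ/4 ⊕ ℤ/12

Derivation:
rank_ℚ(R)=3; free=3−3=0
SNF(R) diag = [2, 4, 12] → torsion [2, 4, 12]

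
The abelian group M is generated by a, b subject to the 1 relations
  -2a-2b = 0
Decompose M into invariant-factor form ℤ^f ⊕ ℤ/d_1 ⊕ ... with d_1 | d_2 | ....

rank_ℚ(R)=1; free=2−1=1
SNF(R) diag = [2] → torsion [2]

Answer: M ≅ ℤ^1 ⊕ ℤ/2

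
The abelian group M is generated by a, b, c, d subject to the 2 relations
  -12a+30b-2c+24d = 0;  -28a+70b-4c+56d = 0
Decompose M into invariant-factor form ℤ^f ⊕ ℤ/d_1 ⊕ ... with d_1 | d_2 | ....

Answer: M ≅ ℤ^2 ⊕ ℤ/2 ⊕ ℤ/2

Derivation:
rank_ℚ(R)=2; free=4−2=2
SNF(R) diag = [2, 2] → torsion [2, 2]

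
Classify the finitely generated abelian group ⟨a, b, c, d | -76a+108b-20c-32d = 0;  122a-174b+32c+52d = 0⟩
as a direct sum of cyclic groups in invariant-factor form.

Answer: M ≅ ℤ^2 ⊕ ℤ/2 ⊕ ℤ/4

Derivation:
rank_ℚ(R)=2; free=4−2=2
SNF(R) diag = [2, 4] → torsion [2, 4]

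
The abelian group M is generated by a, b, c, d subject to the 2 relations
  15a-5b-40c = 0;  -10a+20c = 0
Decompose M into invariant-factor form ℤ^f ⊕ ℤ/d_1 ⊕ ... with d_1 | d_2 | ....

rank_ℚ(R)=2; free=4−2=2
SNF(R) diag = [5, 10] → torsion [5, 10]

Answer: M ≅ ℤ^2 ⊕ ℤ/5 ⊕ ℤ/10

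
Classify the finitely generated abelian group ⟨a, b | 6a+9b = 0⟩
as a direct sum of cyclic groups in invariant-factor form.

rank_ℚ(R)=1; free=2−1=1
SNF(R) diag = [3] → torsion [3]

Answer: M ≅ ℤ^1 ⊕ ℤ/3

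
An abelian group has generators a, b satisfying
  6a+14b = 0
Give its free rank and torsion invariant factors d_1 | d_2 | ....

Answer: M ≅ ℤ^1 ⊕ ℤ/2

Derivation:
rank_ℚ(R)=1; free=2−1=1
SNF(R) diag = [2] → torsion [2]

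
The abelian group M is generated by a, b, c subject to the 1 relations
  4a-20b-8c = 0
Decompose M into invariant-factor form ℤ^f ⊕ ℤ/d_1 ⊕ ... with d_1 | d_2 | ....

Answer: M ≅ ℤ^2 ⊕ ℤ/4

Derivation:
rank_ℚ(R)=1; free=3−1=2
SNF(R) diag = [4] → torsion [4]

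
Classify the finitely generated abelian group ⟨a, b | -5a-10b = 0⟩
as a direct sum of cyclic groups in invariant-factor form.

rank_ℚ(R)=1; free=2−1=1
SNF(R) diag = [5] → torsion [5]

Answer: M ≅ ℤ^1 ⊕ ℤ/5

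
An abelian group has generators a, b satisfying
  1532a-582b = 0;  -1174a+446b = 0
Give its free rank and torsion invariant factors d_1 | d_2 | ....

Answer: M ≅ ℤ/2 ⊕ ℤ/2

Derivation:
rank_ℚ(R)=2; free=2−2=0
SNF(R) diag = [2, 2] → torsion [2, 2]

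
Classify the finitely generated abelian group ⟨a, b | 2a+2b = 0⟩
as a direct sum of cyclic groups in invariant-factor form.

Answer: M ≅ ℤ^1 ⊕ ℤ/2

Derivation:
rank_ℚ(R)=1; free=2−1=1
SNF(R) diag = [2] → torsion [2]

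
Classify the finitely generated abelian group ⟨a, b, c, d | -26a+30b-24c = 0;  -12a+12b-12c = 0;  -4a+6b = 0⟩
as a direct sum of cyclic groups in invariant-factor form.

rank_ℚ(R)=3; free=4−3=1
SNF(R) diag = [2, 6, 12] → torsion [2, 6, 12]

Answer: M ≅ ℤ^1 ⊕ ℤ/2 ⊕ ℤ/6 ⊕ ℤ/12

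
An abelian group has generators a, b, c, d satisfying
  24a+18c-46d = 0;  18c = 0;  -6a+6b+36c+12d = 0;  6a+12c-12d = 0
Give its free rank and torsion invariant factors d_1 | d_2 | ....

rank_ℚ(R)=4; free=4−4=0
SNF(R) diag = [2, 6, 6, 18] → torsion [2, 6, 6, 18]

Answer: M ≅ ℤ/2 ⊕ ℤ/6 ⊕ ℤ/6 ⊕ ℤ/18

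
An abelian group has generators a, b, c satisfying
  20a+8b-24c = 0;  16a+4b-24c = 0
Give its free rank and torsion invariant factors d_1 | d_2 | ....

rank_ℚ(R)=2; free=3−2=1
SNF(R) diag = [4, 12] → torsion [4, 12]

Answer: M ≅ ℤ^1 ⊕ ℤ/4 ⊕ ℤ/12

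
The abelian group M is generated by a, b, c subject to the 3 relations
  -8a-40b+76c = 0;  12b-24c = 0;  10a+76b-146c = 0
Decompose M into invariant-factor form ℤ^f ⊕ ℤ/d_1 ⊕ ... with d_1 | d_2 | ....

Answer: M ≅ ℤ/2 ⊕ ℤ/4 ⊕ ℤ/12

Derivation:
rank_ℚ(R)=3; free=3−3=0
SNF(R) diag = [2, 4, 12] → torsion [2, 4, 12]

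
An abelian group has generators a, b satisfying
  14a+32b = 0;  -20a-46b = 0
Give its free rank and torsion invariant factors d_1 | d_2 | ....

Answer: M ≅ ℤ/2 ⊕ ℤ/2

Derivation:
rank_ℚ(R)=2; free=2−2=0
SNF(R) diag = [2, 2] → torsion [2, 2]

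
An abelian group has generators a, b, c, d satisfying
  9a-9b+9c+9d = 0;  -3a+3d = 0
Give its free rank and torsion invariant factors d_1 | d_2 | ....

Answer: M ≅ ℤ^2 ⊕ ℤ/3 ⊕ ℤ/9

Derivation:
rank_ℚ(R)=2; free=4−2=2
SNF(R) diag = [3, 9] → torsion [3, 9]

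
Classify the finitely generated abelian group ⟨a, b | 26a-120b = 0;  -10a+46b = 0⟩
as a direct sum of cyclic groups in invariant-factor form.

Answer: M ≅ ℤ/2 ⊕ ℤ/2

Derivation:
rank_ℚ(R)=2; free=2−2=0
SNF(R) diag = [2, 2] → torsion [2, 2]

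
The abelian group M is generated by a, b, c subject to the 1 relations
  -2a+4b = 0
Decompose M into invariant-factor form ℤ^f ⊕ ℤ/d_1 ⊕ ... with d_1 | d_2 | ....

Answer: M ≅ ℤ^2 ⊕ ℤ/2

Derivation:
rank_ℚ(R)=1; free=3−1=2
SNF(R) diag = [2] → torsion [2]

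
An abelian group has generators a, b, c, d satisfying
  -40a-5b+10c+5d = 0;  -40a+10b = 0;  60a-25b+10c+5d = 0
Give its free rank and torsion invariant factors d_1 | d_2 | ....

rank_ℚ(R)=3; free=4−3=1
SNF(R) diag = [5, 10, 20] → torsion [5, 10, 20]

Answer: M ≅ ℤ^1 ⊕ ℤ/5 ⊕ ℤ/10 ⊕ ℤ/20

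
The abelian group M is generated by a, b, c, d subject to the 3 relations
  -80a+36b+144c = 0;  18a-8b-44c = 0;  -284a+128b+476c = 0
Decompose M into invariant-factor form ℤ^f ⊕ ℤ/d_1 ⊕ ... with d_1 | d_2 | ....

rank_ℚ(R)=3; free=4−3=1
SNF(R) diag = [2, 4, 12] → torsion [2, 4, 12]

Answer: M ≅ ℤ^1 ⊕ ℤ/2 ⊕ ℤ/4 ⊕ ℤ/12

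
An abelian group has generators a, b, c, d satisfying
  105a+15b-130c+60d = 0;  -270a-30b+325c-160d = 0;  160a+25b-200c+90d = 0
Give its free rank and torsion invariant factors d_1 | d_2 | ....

Answer: M ≅ ℤ^1 ⊕ ℤ/5 ⊕ ℤ/5 ⊕ ℤ/5

Derivation:
rank_ℚ(R)=3; free=4−3=1
SNF(R) diag = [5, 5, 5] → torsion [5, 5, 5]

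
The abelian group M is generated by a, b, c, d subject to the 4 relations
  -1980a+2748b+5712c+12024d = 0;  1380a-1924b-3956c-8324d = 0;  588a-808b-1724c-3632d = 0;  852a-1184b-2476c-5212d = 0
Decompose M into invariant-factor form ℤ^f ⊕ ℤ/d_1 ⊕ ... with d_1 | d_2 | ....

Answer: M ≅ ℤ/4 ⊕ ℤ/12 ⊕ ℤ/36 ⊕ ℤ/108

Derivation:
rank_ℚ(R)=4; free=4−4=0
SNF(R) diag = [4, 12, 36, 108] → torsion [4, 12, 36, 108]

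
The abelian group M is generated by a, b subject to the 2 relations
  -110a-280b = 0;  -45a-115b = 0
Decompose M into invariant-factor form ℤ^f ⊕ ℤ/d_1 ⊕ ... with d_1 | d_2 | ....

Answer: M ≅ ℤ/5 ⊕ ℤ/10

Derivation:
rank_ℚ(R)=2; free=2−2=0
SNF(R) diag = [5, 10] → torsion [5, 10]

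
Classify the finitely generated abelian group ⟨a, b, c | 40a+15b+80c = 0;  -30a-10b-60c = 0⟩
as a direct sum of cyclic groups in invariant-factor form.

Answer: M ≅ ℤ^1 ⊕ ℤ/5 ⊕ ℤ/10

Derivation:
rank_ℚ(R)=2; free=3−2=1
SNF(R) diag = [5, 10] → torsion [5, 10]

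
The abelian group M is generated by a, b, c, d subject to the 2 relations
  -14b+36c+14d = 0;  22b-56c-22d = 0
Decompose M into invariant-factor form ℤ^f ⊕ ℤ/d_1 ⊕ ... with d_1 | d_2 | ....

Answer: M ≅ ℤ^2 ⊕ ℤ/2 ⊕ ℤ/4

Derivation:
rank_ℚ(R)=2; free=4−2=2
SNF(R) diag = [2, 4] → torsion [2, 4]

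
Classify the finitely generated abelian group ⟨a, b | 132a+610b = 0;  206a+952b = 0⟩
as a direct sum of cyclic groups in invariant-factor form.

rank_ℚ(R)=2; free=2−2=0
SNF(R) diag = [2, 2] → torsion [2, 2]

Answer: M ≅ ℤ/2 ⊕ ℤ/2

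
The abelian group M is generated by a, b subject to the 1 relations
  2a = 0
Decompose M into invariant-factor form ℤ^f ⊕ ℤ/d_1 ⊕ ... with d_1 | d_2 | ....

Answer: M ≅ ℤ^1 ⊕ ℤ/2

Derivation:
rank_ℚ(R)=1; free=2−1=1
SNF(R) diag = [2] → torsion [2]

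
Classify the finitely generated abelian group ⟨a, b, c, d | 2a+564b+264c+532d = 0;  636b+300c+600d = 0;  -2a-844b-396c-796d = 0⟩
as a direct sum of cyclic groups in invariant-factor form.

rank_ℚ(R)=3; free=4−3=1
SNF(R) diag = [2, 4, 12] → torsion [2, 4, 12]

Answer: M ≅ ℤ^1 ⊕ ℤ/2 ⊕ ℤ/4 ⊕ ℤ/12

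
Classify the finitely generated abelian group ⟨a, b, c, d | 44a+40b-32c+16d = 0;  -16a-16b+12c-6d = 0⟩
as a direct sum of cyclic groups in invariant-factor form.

Answer: M ≅ ℤ^2 ⊕ ℤ/2 ⊕ ℤ/4

Derivation:
rank_ℚ(R)=2; free=4−2=2
SNF(R) diag = [2, 4] → torsion [2, 4]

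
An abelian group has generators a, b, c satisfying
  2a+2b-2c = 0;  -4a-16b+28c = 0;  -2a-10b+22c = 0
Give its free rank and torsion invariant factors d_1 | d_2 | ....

rank_ℚ(R)=3; free=3−3=0
SNF(R) diag = [2, 4, 12] → torsion [2, 4, 12]

Answer: M ≅ ℤ/2 ⊕ ℤ/4 ⊕ ℤ/12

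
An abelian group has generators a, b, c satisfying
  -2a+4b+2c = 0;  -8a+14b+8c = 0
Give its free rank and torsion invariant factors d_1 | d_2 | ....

Answer: M ≅ ℤ^1 ⊕ ℤ/2 ⊕ ℤ/2

Derivation:
rank_ℚ(R)=2; free=3−2=1
SNF(R) diag = [2, 2] → torsion [2, 2]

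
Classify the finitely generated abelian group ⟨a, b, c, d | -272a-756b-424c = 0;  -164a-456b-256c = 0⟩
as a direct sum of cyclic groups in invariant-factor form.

Answer: M ≅ ℤ^2 ⊕ ℤ/4 ⊕ ℤ/12

Derivation:
rank_ℚ(R)=2; free=4−2=2
SNF(R) diag = [4, 12] → torsion [4, 12]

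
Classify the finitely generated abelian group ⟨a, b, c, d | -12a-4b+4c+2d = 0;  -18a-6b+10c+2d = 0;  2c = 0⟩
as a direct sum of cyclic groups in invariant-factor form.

rank_ℚ(R)=3; free=4−3=1
SNF(R) diag = [2, 2, 2] → torsion [2, 2, 2]

Answer: M ≅ ℤ^1 ⊕ ℤ/2 ⊕ ℤ/2 ⊕ ℤ/2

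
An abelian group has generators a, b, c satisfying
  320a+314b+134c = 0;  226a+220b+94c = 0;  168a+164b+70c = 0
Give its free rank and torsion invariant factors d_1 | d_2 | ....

rank_ℚ(R)=3; free=3−3=0
SNF(R) diag = [2, 2, 6] → torsion [2, 2, 6]

Answer: M ≅ ℤ/2 ⊕ ℤ/2 ⊕ ℤ/6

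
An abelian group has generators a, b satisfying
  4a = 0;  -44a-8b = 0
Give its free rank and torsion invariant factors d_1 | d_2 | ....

Answer: M ≅ ℤ/4 ⊕ ℤ/8

Derivation:
rank_ℚ(R)=2; free=2−2=0
SNF(R) diag = [4, 8] → torsion [4, 8]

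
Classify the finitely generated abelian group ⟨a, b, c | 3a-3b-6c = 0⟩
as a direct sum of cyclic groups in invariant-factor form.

rank_ℚ(R)=1; free=3−1=2
SNF(R) diag = [3] → torsion [3]

Answer: M ≅ ℤ^2 ⊕ ℤ/3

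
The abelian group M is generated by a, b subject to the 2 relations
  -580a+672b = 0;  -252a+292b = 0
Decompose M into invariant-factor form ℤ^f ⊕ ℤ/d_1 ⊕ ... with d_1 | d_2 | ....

rank_ℚ(R)=2; free=2−2=0
SNF(R) diag = [4, 4] → torsion [4, 4]

Answer: M ≅ ℤ/4 ⊕ ℤ/4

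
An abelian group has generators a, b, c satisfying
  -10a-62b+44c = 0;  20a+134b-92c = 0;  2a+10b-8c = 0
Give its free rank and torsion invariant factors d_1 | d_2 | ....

rank_ℚ(R)=3; free=3−3=0
SNF(R) diag = [2, 2, 4] → torsion [2, 2, 4]

Answer: M ≅ ℤ/2 ⊕ ℤ/2 ⊕ ℤ/4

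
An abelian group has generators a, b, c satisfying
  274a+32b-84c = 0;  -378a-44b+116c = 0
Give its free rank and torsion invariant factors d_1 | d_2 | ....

rank_ℚ(R)=2; free=3−2=1
SNF(R) diag = [2, 4] → torsion [2, 4]

Answer: M ≅ ℤ^1 ⊕ ℤ/2 ⊕ ℤ/4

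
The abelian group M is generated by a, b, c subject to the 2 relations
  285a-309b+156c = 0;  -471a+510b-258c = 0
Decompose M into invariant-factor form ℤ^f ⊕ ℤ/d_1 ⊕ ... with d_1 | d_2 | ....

rank_ℚ(R)=2; free=3−2=1
SNF(R) diag = [3, 9] → torsion [3, 9]

Answer: M ≅ ℤ^1 ⊕ ℤ/3 ⊕ ℤ/9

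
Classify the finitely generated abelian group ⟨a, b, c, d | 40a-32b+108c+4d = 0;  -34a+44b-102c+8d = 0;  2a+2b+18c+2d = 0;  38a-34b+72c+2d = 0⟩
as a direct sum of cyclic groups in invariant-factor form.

Answer: M ≅ ℤ/2 ⊕ ℤ/6 ⊕ ℤ/18 ⊕ ℤ/36

Derivation:
rank_ℚ(R)=4; free=4−4=0
SNF(R) diag = [2, 6, 18, 36] → torsion [2, 6, 18, 36]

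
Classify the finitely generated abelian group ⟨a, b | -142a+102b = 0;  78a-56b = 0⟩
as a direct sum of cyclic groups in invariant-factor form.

rank_ℚ(R)=2; free=2−2=0
SNF(R) diag = [2, 2] → torsion [2, 2]

Answer: M ≅ ℤ/2 ⊕ ℤ/2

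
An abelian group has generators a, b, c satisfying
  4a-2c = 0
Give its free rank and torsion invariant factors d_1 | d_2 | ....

rank_ℚ(R)=1; free=3−1=2
SNF(R) diag = [2] → torsion [2]

Answer: M ≅ ℤ^2 ⊕ ℤ/2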